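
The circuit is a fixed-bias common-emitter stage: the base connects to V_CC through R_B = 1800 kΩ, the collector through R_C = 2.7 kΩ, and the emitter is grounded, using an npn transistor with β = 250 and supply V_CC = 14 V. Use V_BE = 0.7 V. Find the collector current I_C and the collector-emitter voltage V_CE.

Base loop: V_CC = I_B·R_B + V_BE, so I_B = (14 − 0.7)/1800 kΩ = 0.00739 mA.
In the active region I_C = β·I_B = 250 × 0.00739 = 1.85 mA.
Collector loop: V_CE = V_CC − I_C·R_C = 14 − 1.85×2.7 = 9.01 V.
Since V_CE = 9.01 V > V_CE(sat) ≈ 0.2 V, the transistor is in the active region as assumed.

I_C ≈ 1.8 mA, V_CE ≈ 9 V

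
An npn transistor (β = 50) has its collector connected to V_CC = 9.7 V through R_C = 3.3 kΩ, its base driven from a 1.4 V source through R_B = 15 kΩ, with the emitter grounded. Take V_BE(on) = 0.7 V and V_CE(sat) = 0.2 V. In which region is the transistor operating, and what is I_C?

active; I_C ≈ 2.3 mA

Assume active. Base-emitter loop: I_B = (V_BB − V_BE)/R_B = (1.4 − 0.7)/15 = 0.0467 mA.
I_C = β·I_B = 50×0.0467 = 2.33 mA.
V_CE = V_CC − I_C·R_C = 9.7 − 2.33×3.3 = 2 V > V_CE(sat), so the active-region assumption holds.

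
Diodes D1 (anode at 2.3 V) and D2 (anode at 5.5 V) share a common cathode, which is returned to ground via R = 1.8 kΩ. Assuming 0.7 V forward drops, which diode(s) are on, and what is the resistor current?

Assume both conduct. Then node N would need to be at both 2.3−0.7 = 1.6 V and 5.5−0.7 = 4.8 V, which is impossible.
Assume only D2 conducts: V_N = 5.5 − 0.7 = 4.8 V, so I_R = 4.8/1.8 = 2.67 mA.
Check D1: its anode-to-cathode voltage is 2.3 − 4.8 = -2.5 V < 0.7 V, so it is off. The assumption is consistent.

Only D2 conducts; I_R ≈ 2.7 mA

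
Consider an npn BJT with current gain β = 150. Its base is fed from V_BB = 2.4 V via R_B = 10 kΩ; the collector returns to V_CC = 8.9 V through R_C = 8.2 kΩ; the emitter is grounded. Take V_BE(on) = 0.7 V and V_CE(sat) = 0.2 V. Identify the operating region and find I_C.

saturation; I_C ≈ 1.1 mA

Assume active: I_B = (2.4 − 0.7)/10 = 0.17 mA, giving I_C = β·I_B = 25.5 mA.
But then V_CE = 8.9 − 25.5×8.2 = -200 V < V_CE(sat) = 0.2 V — impossible in the active region.
So the transistor is saturated. With V_CE = 0.2 V, I_C = (V_CC − 0.2)/R_C = 8.7/8.2 = 1.06 mA.
Check: β·I_B = 25.5 mA > I_C = 1.06 mA, confirming saturation.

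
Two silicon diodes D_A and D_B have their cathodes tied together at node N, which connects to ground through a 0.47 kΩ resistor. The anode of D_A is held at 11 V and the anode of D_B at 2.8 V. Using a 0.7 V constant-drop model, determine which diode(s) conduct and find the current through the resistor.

Assume both conduct. Then node N would need to be at both 11−0.7 = 10.3 V and 2.8−0.7 = 2.1 V, which is impossible.
Assume only D_A conducts: V_N = 11 − 0.7 = 10.3 V, so I_R = 10.3/0.47 = 21.9 mA.
Check D_B: its anode-to-cathode voltage is 2.8 − 10.3 = -7.5 V < 0.7 V, so it is off. The assumption is consistent.

Only D_A conducts; I_R ≈ 22 mA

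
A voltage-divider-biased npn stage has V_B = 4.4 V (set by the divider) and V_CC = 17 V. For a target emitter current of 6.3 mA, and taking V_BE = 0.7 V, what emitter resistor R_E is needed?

R_E ≈ 0.59 kΩ

V_E = V_B − V_BE = 4.4 − 0.7 = 3.7 V.
R_E = V_E / I_E = 3.7 / 6.3 = 0.587 kΩ.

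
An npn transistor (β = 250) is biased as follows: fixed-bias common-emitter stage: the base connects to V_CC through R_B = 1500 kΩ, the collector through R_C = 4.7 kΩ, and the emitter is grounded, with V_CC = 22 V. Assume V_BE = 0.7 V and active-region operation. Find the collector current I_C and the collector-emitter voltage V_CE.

I_C ≈ 3.6 mA, V_CE ≈ 5.3 V

Base loop: V_CC = I_B·R_B + V_BE, so I_B = (22 − 0.7)/1500 kΩ = 0.0142 mA.
In the active region I_C = β·I_B = 250 × 0.0142 = 3.55 mA.
Collector loop: V_CE = V_CC − I_C·R_C = 22 − 3.55×4.7 = 5.31 V.
Since V_CE = 5.31 V > V_CE(sat) ≈ 0.2 V, the transistor is in the active region as assumed.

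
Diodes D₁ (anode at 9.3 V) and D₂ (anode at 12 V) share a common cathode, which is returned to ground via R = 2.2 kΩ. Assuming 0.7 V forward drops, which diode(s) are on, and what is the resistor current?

Only D₂ conducts; I_R ≈ 5.1 mA

Assume both conduct. Then node N would need to be at both 9.3−0.7 = 8.6 V and 12−0.7 = 11.3 V, which is impossible.
Assume only D₂ conducts: V_N = 12 − 0.7 = 11.3 V, so I_R = 11.3/2.2 = 5.14 mA.
Check D₁: its anode-to-cathode voltage is 9.3 − 11.3 = -2 V < 0.7 V, so it is off. The assumption is consistent.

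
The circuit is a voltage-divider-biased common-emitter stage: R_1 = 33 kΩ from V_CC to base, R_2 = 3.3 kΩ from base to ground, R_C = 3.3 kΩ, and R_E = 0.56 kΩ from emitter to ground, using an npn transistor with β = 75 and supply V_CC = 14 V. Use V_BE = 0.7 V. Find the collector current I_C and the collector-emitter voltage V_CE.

Thevenize the base divider: V_Th = V_CC·R_2/(R_1+R_2) = 14×3.3/36.3 = 1.27 V, R_Th = R_1‖R_2 = 3 kΩ.
Base-emitter loop: V_Th = I_B·R_Th + V_BE + (β+1)I_B·R_E, so I_B = (1.27 − 0.7) / (3 + 76×0.56) = 0.0126 mA.
I_C = β·I_B = 75×0.0126 = 0.943 mA, and I_E = (β+1)I_B = 0.955 mA.
V_CE = V_CC − I_C·R_C − I_E·R_E = 14 − 0.943×3.3 − 0.955×0.56 = 10.4 V.
V_CE = 10.4 V > 0.2 V confirms active-region operation.

I_C ≈ 0.94 mA, V_CE ≈ 10 V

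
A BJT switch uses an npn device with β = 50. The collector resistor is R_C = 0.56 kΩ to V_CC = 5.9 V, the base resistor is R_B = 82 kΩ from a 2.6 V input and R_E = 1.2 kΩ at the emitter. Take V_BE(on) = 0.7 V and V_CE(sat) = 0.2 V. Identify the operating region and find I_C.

Assume active. Base-emitter loop: I_B = (V_BB − V_BE)/(R_B + (β+1)R_E) = (2.6 − 0.7)/(82 + 51×1.2) = 0.0133 mA.
I_C = β·I_B = 50×0.0133 = 0.663 mA.
V_CE = V_CC − I_C·R_C − I_E·R_E = 5.9 − 0.663×0.56 − 0.677×1.2 = 4.72 V > V_CE(sat), so the active-region assumption holds.

active; I_C ≈ 0.66 mA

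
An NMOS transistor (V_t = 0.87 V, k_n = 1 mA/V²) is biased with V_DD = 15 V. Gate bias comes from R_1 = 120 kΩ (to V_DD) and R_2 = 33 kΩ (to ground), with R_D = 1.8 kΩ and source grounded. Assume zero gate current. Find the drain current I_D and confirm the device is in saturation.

V_G = V_DD·R_2/(R_1+R_2) = 15×33/153 = 3.24 V. With the source grounded, V_GS = V_G = 3.24 V.
Assume saturation: I_D = (k_n/2)(V_GS − V_t)² = (1/2)×(3.24 − 0.87)² = 0.5×2.37² = 2.8 mA.
V_DS = V_DD − I_D·R_D = 15 − 2.8×1.8 = 9.96 V.
Saturation requires V_DS ≥ V_GS − V_t = 2.37 V; 9.96 ≥ 2.37 ✓.

I_D ≈ 2.8 mA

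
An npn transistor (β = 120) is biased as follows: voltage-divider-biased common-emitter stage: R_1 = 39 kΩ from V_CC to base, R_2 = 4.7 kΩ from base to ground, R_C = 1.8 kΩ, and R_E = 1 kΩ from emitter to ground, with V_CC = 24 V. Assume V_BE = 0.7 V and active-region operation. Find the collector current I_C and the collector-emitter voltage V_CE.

I_C ≈ 1.8 mA, V_CE ≈ 19 V

Thevenize the base divider: V_Th = V_CC·R_2/(R_1+R_2) = 24×4.7/43.7 = 2.58 V, R_Th = R_1‖R_2 = 4.19 kΩ.
Base-emitter loop: V_Th = I_B·R_Th + V_BE + (β+1)I_B·R_E, so I_B = (2.58 − 0.7) / (4.19 + 121×1) = 0.015 mA.
I_C = β·I_B = 120×0.015 = 1.8 mA, and I_E = (β+1)I_B = 1.82 mA.
V_CE = V_CC − I_C·R_C − I_E·R_E = 24 − 1.8×1.8 − 1.82×1 = 18.9 V.
V_CE = 18.9 V > 0.2 V confirms active-region operation.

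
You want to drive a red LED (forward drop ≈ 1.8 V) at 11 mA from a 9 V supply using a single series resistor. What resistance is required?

The resistor drops V_S − V_D = 9 − 1.8 = 7.2 V at 11 mA.
R = 7.2 V / 11 mA = 0.655 kΩ.

R ≈ 0.65 kΩ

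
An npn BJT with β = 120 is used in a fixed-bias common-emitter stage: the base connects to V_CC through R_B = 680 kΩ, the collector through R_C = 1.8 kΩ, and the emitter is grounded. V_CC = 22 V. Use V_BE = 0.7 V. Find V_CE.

V_CE ≈ 15 V

Base loop: V_CC = I_B·R_B + V_BE, so I_B = (22 − 0.7)/680 kΩ = 0.0313 mA.
In the active region I_C = β·I_B = 120 × 0.0313 = 3.76 mA.
Collector loop: V_CE = V_CC − I_C·R_C = 22 − 3.76×1.8 = 15.2 V.
Since V_CE = 15.2 V > V_CE(sat) ≈ 0.2 V, the transistor is in the active region as assumed.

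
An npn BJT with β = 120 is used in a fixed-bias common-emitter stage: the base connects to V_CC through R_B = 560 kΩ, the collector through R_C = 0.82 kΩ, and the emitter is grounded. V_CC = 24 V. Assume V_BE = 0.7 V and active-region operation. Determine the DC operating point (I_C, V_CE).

Base loop: V_CC = I_B·R_B + V_BE, so I_B = (24 − 0.7)/560 kΩ = 0.0416 mA.
In the active region I_C = β·I_B = 120 × 0.0416 = 4.99 mA.
Collector loop: V_CE = V_CC − I_C·R_C = 24 − 4.99×0.82 = 19.9 V.
Since V_CE = 19.9 V > V_CE(sat) ≈ 0.2 V, the transistor is in the active region as assumed.

I_C ≈ 5 mA, V_CE ≈ 20 V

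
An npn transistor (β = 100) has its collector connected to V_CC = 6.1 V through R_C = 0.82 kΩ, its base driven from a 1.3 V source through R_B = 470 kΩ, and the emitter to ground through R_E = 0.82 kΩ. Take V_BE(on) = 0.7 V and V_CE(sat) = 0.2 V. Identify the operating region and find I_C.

active; I_C ≈ 0.11 mA

Assume active. Base-emitter loop: I_B = (V_BB − V_BE)/(R_B + (β+1)R_E) = (1.3 − 0.7)/(470 + 101×0.82) = 0.00109 mA.
I_C = β·I_B = 100×0.00109 = 0.109 mA.
V_CE = V_CC − I_C·R_C − I_E·R_E = 6.1 − 0.109×0.82 − 0.11×0.82 = 5.92 V > V_CE(sat), so the active-region assumption holds.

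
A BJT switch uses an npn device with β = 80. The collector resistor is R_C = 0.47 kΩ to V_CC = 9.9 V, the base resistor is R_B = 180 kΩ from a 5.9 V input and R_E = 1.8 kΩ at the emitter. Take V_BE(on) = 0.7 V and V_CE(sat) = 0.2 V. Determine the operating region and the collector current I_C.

Assume active. Base-emitter loop: I_B = (V_BB − V_BE)/(R_B + (β+1)R_E) = (5.9 − 0.7)/(180 + 81×1.8) = 0.016 mA.
I_C = β·I_B = 80×0.016 = 1.28 mA.
V_CE = V_CC − I_C·R_C − I_E·R_E = 9.9 − 1.28×0.47 − 1.29×1.8 = 6.97 V > V_CE(sat), so the active-region assumption holds.

active; I_C ≈ 1.3 mA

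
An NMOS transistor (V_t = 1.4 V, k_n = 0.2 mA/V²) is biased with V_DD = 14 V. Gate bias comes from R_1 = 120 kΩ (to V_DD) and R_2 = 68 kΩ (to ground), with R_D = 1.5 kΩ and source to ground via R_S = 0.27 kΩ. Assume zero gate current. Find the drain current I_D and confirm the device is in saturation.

I_D ≈ 1.1 mA

V_G = V_DD·R_2/(R_1+R_2) = 14×68/188 = 5.06 V.
Assume saturation: I_D = (k_n/2)(V_GS − V_t)² with V_GS = V_G − I_D·R_S = 5.06 − 0.27·I_D.
Substituting gives 0.00729·I_D² − 1.2·I_D + 1.34 = 0, with roots I_D = 1.13 or 163 mA.
The root I_D = 163 mA gives V_GS = -39 V ≤ V_t, so take I_D = 1.13 mA.
Then V_GS = 4.76 V and V_DS = V_DD − I_D(R_D+R_S) = 14 − 1.13×1.77 = 12 V.
Saturation requires V_DS ≥ V_GS − V_t = 3.36 V; 12 ≥ 3.36 ✓.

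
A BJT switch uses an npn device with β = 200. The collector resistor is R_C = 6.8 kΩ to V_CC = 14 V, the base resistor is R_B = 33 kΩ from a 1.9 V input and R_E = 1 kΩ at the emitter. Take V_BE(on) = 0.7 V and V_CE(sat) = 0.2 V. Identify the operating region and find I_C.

Assume active. Base-emitter loop: I_B = (V_BB − V_BE)/(R_B + (β+1)R_E) = (1.9 − 0.7)/(33 + 201×1) = 0.00513 mA.
I_C = β·I_B = 200×0.00513 = 1.03 mA.
V_CE = V_CC − I_C·R_C − I_E·R_E = 14 − 1.03×6.8 − 1.03×1 = 5.99 V > V_CE(sat), so the active-region assumption holds.

active; I_C ≈ 1 mA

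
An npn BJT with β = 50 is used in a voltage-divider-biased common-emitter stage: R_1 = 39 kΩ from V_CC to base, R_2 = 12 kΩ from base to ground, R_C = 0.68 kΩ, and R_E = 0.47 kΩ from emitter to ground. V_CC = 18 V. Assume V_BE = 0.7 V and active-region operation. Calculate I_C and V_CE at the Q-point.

Thevenize the base divider: V_Th = V_CC·R_2/(R_1+R_2) = 18×12/51 = 4.24 V, R_Th = R_1‖R_2 = 9.18 kΩ.
Base-emitter loop: V_Th = I_B·R_Th + V_BE + (β+1)I_B·R_E, so I_B = (4.24 − 0.7) / (9.18 + 51×0.47) = 0.107 mA.
I_C = β·I_B = 50×0.107 = 5.33 mA, and I_E = (β+1)I_B = 5.44 mA.
V_CE = V_CC − I_C·R_C − I_E·R_E = 18 − 5.33×0.68 − 5.44×0.47 = 11.8 V.
V_CE = 11.8 V > 0.2 V confirms active-region operation.

I_C ≈ 5.3 mA, V_CE ≈ 12 V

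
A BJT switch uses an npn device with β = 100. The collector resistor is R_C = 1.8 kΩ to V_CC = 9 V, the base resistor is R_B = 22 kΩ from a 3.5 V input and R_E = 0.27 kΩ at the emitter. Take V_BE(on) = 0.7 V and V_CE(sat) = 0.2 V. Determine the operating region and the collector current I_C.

Assume active: I_B = (3.5 − 0.7)/(22 + 101×0.27) = 0.0568 mA, I_C = β·I_B = 5.68 mA.
Then V_CE = 9 − 5.68×1.8 − 5.74×0.27 = -2.78 V < 0.2 V — the active assumption fails.
Re-solve with V_CE = 0.2 V. KCL at the emitter: V_E/R_E = (V_BB−0.7−V_E)/R_B + (V_CC−0.2−V_E)/R_C, giving V_E = 1.17 V.
I_C = (V_CC − 0.2 − V_E)/R_C = (8.8 − 1.17)/1.8 = 4.24 mA.
Check: I_B = (2.8 − 1.17)/22 = 0.0743 mA, and β·I_B = 7.43 mA > I_C, confirming saturation.

saturation; I_C ≈ 4.2 mA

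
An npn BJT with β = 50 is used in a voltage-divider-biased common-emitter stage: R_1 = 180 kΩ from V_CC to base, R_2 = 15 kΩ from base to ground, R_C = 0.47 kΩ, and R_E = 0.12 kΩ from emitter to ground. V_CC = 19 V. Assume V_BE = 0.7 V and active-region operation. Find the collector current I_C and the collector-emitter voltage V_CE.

I_C ≈ 1.9 mA, V_CE ≈ 18 V

Thevenize the base divider: V_Th = V_CC·R_2/(R_1+R_2) = 19×15/195 = 1.46 V, R_Th = R_1‖R_2 = 13.8 kΩ.
Base-emitter loop: V_Th = I_B·R_Th + V_BE + (β+1)I_B·R_E, so I_B = (1.46 − 0.7) / (13.8 + 51×0.12) = 0.0381 mA.
I_C = β·I_B = 50×0.0381 = 1.91 mA, and I_E = (β+1)I_B = 1.95 mA.
V_CE = V_CC − I_C·R_C − I_E·R_E = 19 − 1.91×0.47 − 1.95×0.12 = 17.9 V.
V_CE = 17.9 V > 0.2 V confirms active-region operation.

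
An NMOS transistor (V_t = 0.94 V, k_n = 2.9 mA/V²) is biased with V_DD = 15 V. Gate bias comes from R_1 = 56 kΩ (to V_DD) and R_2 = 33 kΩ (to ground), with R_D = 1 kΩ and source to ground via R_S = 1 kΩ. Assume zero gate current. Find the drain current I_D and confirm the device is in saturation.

V_G = V_DD·R_2/(R_1+R_2) = 15×33/89 = 5.56 V.
Assume saturation: I_D = (k_n/2)(V_GS − V_t)² with V_GS = V_G − I_D·R_S = 5.56 − 1·I_D.
Substituting gives 1.45·I_D² − 14.4·I_D + 31 = 0, with roots I_D = 3.15 or 6.78 mA.
The root I_D = 6.78 mA gives V_GS = -1.22 V ≤ V_t, so take I_D = 3.15 mA.
Then V_GS = 2.41 V and V_DS = V_DD − I_D(R_D+R_S) = 15 − 3.15×2 = 8.7 V.
Saturation requires V_DS ≥ V_GS − V_t = 1.47 V; 8.7 ≥ 1.47 ✓.

I_D ≈ 3.1 mA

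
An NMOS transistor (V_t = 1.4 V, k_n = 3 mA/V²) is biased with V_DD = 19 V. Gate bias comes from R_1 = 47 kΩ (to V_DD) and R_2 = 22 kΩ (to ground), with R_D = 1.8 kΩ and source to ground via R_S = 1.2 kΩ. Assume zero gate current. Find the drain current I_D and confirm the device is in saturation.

V_G = V_DD·R_2/(R_1+R_2) = 19×22/69 = 6.06 V.
Assume saturation: I_D = (k_n/2)(V_GS − V_t)² with V_GS = V_G − I_D·R_S = 6.06 − 1.2·I_D.
Substituting gives 2.16·I_D² − 17.8·I_D + 32.5 = 0, with roots I_D = 2.75 or 5.47 mA.
The root I_D = 5.47 mA gives V_GS = -0.51 V ≤ V_t, so take I_D = 2.75 mA.
Then V_GS = 2.75 V and V_DS = V_DD − I_D(R_D+R_S) = 19 − 2.75×3 = 10.7 V.
Saturation requires V_DS ≥ V_GS − V_t = 1.35 V; 10.7 ≥ 1.35 ✓.

I_D ≈ 2.8 mA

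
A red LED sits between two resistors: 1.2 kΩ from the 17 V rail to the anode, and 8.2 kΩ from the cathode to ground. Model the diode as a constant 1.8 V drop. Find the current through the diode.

I ≈ 1.6 mA

The two resistors are in series with the diode, so KVL gives 17 = I·1.2 + 1.8 + I·8.2.
I = (17 − 1.8) / (1.2 + 8.2) kΩ = 15.2 / 9.4 = 1.62 mA.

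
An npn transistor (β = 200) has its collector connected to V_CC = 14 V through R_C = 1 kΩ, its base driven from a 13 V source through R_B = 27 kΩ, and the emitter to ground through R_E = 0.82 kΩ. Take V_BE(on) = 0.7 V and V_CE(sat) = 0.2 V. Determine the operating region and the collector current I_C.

Assume active: I_B = (13 − 0.7)/(27 + 201×0.82) = 0.0641 mA, I_C = β·I_B = 12.8 mA.
Then V_CE = 14 − 12.8×1 − 12.9×0.82 = -9.39 V < 0.2 V — the active assumption fails.
Re-solve with V_CE = 0.2 V. KCL at the emitter: V_E/R_E = (V_BB−0.7−V_E)/R_B + (V_CC−0.2−V_E)/R_C, giving V_E = 6.32 V.
I_C = (V_CC − 0.2 − V_E)/R_C = (13.8 − 6.32)/1 = 7.48 mA.
Check: I_B = (12.3 − 6.32)/27 = 0.222 mA, and β·I_B = 44.3 mA > I_C, confirming saturation.

saturation; I_C ≈ 7.5 mA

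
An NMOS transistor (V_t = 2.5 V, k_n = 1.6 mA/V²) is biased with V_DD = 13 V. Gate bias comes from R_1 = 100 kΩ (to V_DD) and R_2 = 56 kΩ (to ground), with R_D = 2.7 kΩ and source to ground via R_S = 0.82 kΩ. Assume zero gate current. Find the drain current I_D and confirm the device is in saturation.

V_G = V_DD·R_2/(R_1+R_2) = 13×56/156 = 4.67 V.
Assume saturation: I_D = (k_n/2)(V_GS − V_t)² with V_GS = V_G − I_D·R_S = 4.67 − 0.82·I_D.
Substituting gives 0.538·I_D² − 3.84·I_D + 3.76 = 0, with roots I_D = 1.17 or 5.98 mA.
The root I_D = 5.98 mA gives V_GS = -0.233 V ≤ V_t, so take I_D = 1.17 mA.
Then V_GS = 3.71 V and V_DS = V_DD − I_D(R_D+R_S) = 13 − 1.17×3.52 = 8.89 V.
Saturation requires V_DS ≥ V_GS − V_t = 1.21 V; 8.89 ≥ 1.21 ✓.

I_D ≈ 1.2 mA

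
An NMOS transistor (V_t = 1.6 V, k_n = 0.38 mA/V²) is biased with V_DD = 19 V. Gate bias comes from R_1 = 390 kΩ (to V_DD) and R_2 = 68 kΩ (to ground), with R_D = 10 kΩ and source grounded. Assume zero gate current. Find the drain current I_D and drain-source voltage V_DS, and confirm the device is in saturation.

I_D ≈ 0.28 mA, V_DS ≈ 16 V

V_G = V_DD·R_2/(R_1+R_2) = 19×68/458 = 2.82 V. With the source grounded, V_GS = V_G = 2.82 V.
Assume saturation: I_D = (k_n/2)(V_GS − V_t)² = (0.38/2)×(2.82 − 1.6)² = 0.19×1.22² = 0.283 mA.
V_DS = V_DD − I_D·R_D = 19 − 0.283×10 = 16.2 V.
Saturation requires V_DS ≥ V_GS − V_t = 1.22 V; 16.2 ≥ 1.22 ✓.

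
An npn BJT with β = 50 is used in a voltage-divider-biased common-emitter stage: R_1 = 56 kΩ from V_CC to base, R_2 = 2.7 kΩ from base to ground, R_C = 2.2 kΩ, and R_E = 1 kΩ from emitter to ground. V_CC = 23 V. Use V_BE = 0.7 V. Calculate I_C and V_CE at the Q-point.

I_C ≈ 0.33 mA, V_CE ≈ 22 V

Thevenize the base divider: V_Th = V_CC·R_2/(R_1+R_2) = 23×2.7/58.7 = 1.06 V, R_Th = R_1‖R_2 = 2.58 kΩ.
Base-emitter loop: V_Th = I_B·R_Th + V_BE + (β+1)I_B·R_E, so I_B = (1.06 − 0.7) / (2.58 + 51×1) = 0.00668 mA.
I_C = β·I_B = 50×0.00668 = 0.334 mA, and I_E = (β+1)I_B = 0.341 mA.
V_CE = V_CC − I_C·R_C − I_E·R_E = 23 − 0.334×2.2 − 0.341×1 = 21.9 V.
V_CE = 21.9 V > 0.2 V confirms active-region operation.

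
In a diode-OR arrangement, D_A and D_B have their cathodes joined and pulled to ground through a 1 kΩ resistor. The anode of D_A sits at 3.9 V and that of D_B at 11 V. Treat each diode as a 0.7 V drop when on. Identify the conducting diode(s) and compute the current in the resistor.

Only D_B conducts; I_R ≈ 10 mA

Assume both conduct. Then node N would need to be at both 3.9−0.7 = 3.2 V and 11−0.7 = 10.3 V, which is impossible.
Assume only D_B conducts: V_N = 11 − 0.7 = 10.3 V, so I_R = 10.3/1 = 10.3 mA.
Check D_A: its anode-to-cathode voltage is 3.9 − 10.3 = -6.4 V < 0.7 V, so it is off. The assumption is consistent.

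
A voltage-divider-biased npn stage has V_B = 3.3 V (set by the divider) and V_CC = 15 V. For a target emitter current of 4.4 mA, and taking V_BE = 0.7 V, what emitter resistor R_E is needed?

V_E = V_B − V_BE = 3.3 − 0.7 = 2.6 V.
R_E = V_E / I_E = 2.6 / 4.4 = 0.591 kΩ.

R_E ≈ 0.59 kΩ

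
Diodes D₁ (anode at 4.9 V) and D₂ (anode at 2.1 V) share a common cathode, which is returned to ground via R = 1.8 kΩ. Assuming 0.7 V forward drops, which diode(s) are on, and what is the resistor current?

Assume both conduct. Then node N would need to be at both 4.9−0.7 = 4.2 V and 2.1−0.7 = 1.4 V, which is impossible.
Assume only D₁ conducts: V_N = 4.9 − 0.7 = 4.2 V, so I_R = 4.2/1.8 = 2.33 mA.
Check D₂: its anode-to-cathode voltage is 2.1 − 4.2 = -2.1 V < 0.7 V, so it is off. The assumption is consistent.

Only D₁ conducts; I_R ≈ 2.3 mA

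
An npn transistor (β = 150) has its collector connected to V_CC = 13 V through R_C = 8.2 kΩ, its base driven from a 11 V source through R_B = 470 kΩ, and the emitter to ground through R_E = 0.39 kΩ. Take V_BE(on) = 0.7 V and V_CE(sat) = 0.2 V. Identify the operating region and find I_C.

saturation; I_C ≈ 1.5 mA

Assume active: I_B = (11 − 0.7)/(470 + 151×0.39) = 0.0195 mA, I_C = β·I_B = 2.92 mA.
Then V_CE = 13 − 2.92×8.2 − 2.94×0.39 = -12.1 V < 0.2 V — the active assumption fails.
Re-solve with V_CE = 0.2 V. KCL at the emitter: V_E/R_E = (V_BB−0.7−V_E)/R_B + (V_CC−0.2−V_E)/R_C, giving V_E = 0.589 V.
I_C = (V_CC − 0.2 − V_E)/R_C = (12.8 − 0.589)/8.2 = 1.49 mA.
Check: I_B = (10.3 − 0.589)/470 = 0.0207 mA, and β·I_B = 3.1 mA > I_C, confirming saturation.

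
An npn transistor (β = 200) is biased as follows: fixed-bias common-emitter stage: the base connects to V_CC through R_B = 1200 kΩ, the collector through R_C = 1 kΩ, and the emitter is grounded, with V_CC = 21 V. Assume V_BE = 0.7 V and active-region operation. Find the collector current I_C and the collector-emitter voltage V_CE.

I_C ≈ 3.4 mA, V_CE ≈ 18 V

Base loop: V_CC = I_B·R_B + V_BE, so I_B = (21 − 0.7)/1200 kΩ = 0.0169 mA.
In the active region I_C = β·I_B = 200 × 0.0169 = 3.38 mA.
Collector loop: V_CE = V_CC − I_C·R_C = 21 − 3.38×1 = 17.6 V.
Since V_CE = 17.6 V > V_CE(sat) ≈ 0.2 V, the transistor is in the active region as assumed.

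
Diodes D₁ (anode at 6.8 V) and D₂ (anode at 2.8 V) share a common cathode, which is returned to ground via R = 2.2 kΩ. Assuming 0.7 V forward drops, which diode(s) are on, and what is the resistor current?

Only D₁ conducts; I_R ≈ 2.8 mA

Assume both conduct. Then node N would need to be at both 6.8−0.7 = 6.1 V and 2.8−0.7 = 2.1 V, which is impossible.
Assume only D₁ conducts: V_N = 6.8 − 0.7 = 6.1 V, so I_R = 6.1/2.2 = 2.77 mA.
Check D₂: its anode-to-cathode voltage is 2.8 − 6.1 = -3.3 V < 0.7 V, so it is off. The assumption is consistent.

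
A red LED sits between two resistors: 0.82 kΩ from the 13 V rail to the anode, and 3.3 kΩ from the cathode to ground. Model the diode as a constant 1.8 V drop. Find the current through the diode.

I ≈ 2.7 mA

The two resistors are in series with the diode, so KVL gives 13 = I·0.82 + 1.8 + I·3.3.
I = (13 − 1.8) / (0.82 + 3.3) kΩ = 11.2 / 4.12 = 2.72 mA.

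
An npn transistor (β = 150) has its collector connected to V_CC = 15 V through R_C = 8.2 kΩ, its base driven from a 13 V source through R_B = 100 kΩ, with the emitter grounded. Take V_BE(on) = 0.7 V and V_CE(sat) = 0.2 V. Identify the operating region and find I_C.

Assume active: I_B = (13 − 0.7)/100 = 0.123 mA, giving I_C = β·I_B = 18.5 mA.
But then V_CE = 15 − 18.5×8.2 = -136 V < V_CE(sat) = 0.2 V — impossible in the active region.
So the transistor is saturated. With V_CE = 0.2 V, I_C = (V_CC − 0.2)/R_C = 14.8/8.2 = 1.8 mA.
Check: β·I_B = 18.5 mA > I_C = 1.8 mA, confirming saturation.

saturation; I_C ≈ 1.8 mA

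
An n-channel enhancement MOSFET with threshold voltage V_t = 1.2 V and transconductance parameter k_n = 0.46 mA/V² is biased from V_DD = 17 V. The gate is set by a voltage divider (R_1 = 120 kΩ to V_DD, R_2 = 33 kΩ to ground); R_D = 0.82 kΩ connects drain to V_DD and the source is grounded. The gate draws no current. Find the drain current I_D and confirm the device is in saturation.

I_D ≈ 1.4 mA

V_G = V_DD·R_2/(R_1+R_2) = 17×33/153 = 3.67 V. With the source grounded, V_GS = V_G = 3.67 V.
Assume saturation: I_D = (k_n/2)(V_GS − V_t)² = (0.46/2)×(3.67 − 1.2)² = 0.23×2.47² = 1.4 mA.
V_DS = V_DD − I_D·R_D = 17 − 1.4×0.82 = 15.9 V.
Saturation requires V_DS ≥ V_GS − V_t = 2.47 V; 15.9 ≥ 2.47 ✓.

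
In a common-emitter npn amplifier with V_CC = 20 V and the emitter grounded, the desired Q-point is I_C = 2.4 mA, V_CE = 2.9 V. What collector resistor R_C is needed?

R_C ≈ 7.1 kΩ

Collector loop: V_CC = I_C·R_C + V_CE.
R_C = (V_CC − V_CE)/I_C = (20 − 2.9)/2.4 = 7.13 kΩ.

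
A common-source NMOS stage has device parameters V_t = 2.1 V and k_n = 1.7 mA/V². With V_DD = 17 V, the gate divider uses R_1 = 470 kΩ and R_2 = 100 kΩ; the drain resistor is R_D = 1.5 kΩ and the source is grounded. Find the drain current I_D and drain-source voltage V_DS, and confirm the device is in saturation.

I_D ≈ 0.66 mA, V_DS ≈ 16 V

V_G = V_DD·R_2/(R_1+R_2) = 17×100/570 = 2.98 V. With the source grounded, V_GS = V_G = 2.98 V.
Assume saturation: I_D = (k_n/2)(V_GS − V_t)² = (1.7/2)×(2.98 − 2.1)² = 0.85×0.882² = 0.662 mA.
V_DS = V_DD − I_D·R_D = 17 − 0.662×1.5 = 16 V.
Saturation requires V_DS ≥ V_GS − V_t = 0.882 V; 16 ≥ 0.882 ✓.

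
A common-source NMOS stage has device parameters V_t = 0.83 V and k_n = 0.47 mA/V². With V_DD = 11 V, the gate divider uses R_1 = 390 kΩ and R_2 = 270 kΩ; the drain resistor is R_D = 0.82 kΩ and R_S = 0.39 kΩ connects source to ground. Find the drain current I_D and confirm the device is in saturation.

V_G = V_DD·R_2/(R_1+R_2) = 11×270/660 = 4.5 V.
Assume saturation: I_D = (k_n/2)(V_GS − V_t)² with V_GS = V_G − I_D·R_S = 4.5 − 0.39·I_D.
Substituting gives 0.0357·I_D² − 1.67·I_D + 3.17 = 0, with roots I_D = 1.98 or 44.8 mA.
The root I_D = 44.8 mA gives V_GS = -13 V ≤ V_t, so take I_D = 1.98 mA.
Then V_GS = 3.73 V and V_DS = V_DD − I_D(R_D+R_S) = 11 − 1.98×1.21 = 8.61 V.
Saturation requires V_DS ≥ V_GS − V_t = 2.9 V; 8.61 ≥ 2.9 ✓.

I_D ≈ 2 mA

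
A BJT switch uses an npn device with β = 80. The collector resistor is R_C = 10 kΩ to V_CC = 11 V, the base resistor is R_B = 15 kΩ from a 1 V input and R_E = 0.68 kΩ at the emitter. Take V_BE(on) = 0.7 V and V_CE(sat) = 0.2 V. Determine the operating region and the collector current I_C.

Assume active. Base-emitter loop: I_B = (V_BB − V_BE)/(R_B + (β+1)R_E) = (1 − 0.7)/(15 + 81×0.68) = 0.00428 mA.
I_C = β·I_B = 80×0.00428 = 0.342 mA.
V_CE = V_CC − I_C·R_C − I_E·R_E = 11 − 0.342×10 − 0.347×0.68 = 7.34 V > V_CE(sat), so the active-region assumption holds.

active; I_C ≈ 0.34 mA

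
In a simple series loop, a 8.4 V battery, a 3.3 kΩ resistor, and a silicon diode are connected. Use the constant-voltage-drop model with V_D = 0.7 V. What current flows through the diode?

I ≈ 2.3 mA

KVL around the loop: 8.4 = V_D + I·R = 0.7 + I × 3.3 kΩ.
So I = (8.4 − 0.7) / 3.3 kΩ = 7.7 / 3.3 = 2.33 mA.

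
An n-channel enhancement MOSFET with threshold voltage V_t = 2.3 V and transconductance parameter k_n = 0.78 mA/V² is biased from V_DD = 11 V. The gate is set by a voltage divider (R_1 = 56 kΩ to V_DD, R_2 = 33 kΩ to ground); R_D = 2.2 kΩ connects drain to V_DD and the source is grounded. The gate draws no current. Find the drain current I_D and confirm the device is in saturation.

V_G = V_DD·R_2/(R_1+R_2) = 11×33/89 = 4.08 V. With the source grounded, V_GS = V_G = 4.08 V.
Assume saturation: I_D = (k_n/2)(V_GS − V_t)² = (0.78/2)×(4.08 − 2.3)² = 0.39×1.78² = 1.23 mA.
V_DS = V_DD − I_D·R_D = 11 − 1.23×2.2 = 8.29 V.
Saturation requires V_DS ≥ V_GS − V_t = 1.78 V; 8.29 ≥ 1.78 ✓.

I_D ≈ 1.2 mA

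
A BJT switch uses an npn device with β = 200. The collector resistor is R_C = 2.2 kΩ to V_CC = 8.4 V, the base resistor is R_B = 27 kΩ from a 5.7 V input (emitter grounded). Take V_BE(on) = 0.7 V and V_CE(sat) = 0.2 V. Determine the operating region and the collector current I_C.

Assume active: I_B = (5.7 − 0.7)/27 = 0.185 mA, giving I_C = β·I_B = 37 mA.
But then V_CE = 8.4 − 37×2.2 = -73.1 V < V_CE(sat) = 0.2 V — impossible in the active region.
So the transistor is saturated. With V_CE = 0.2 V, I_C = (V_CC − 0.2)/R_C = 8.2/2.2 = 3.73 mA.
Check: β·I_B = 37 mA > I_C = 3.73 mA, confirming saturation.

saturation; I_C ≈ 3.7 mA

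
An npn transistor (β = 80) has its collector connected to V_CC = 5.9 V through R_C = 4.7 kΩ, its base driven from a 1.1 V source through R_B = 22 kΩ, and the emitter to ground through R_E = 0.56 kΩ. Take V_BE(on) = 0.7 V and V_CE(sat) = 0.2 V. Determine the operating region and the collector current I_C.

active; I_C ≈ 0.48 mA

Assume active. Base-emitter loop: I_B = (V_BB − V_BE)/(R_B + (β+1)R_E) = (1.1 − 0.7)/(22 + 81×0.56) = 0.00594 mA.
I_C = β·I_B = 80×0.00594 = 0.475 mA.
V_CE = V_CC − I_C·R_C − I_E·R_E = 5.9 − 0.475×4.7 − 0.481×0.56 = 3.4 V > V_CE(sat), so the active-region assumption holds.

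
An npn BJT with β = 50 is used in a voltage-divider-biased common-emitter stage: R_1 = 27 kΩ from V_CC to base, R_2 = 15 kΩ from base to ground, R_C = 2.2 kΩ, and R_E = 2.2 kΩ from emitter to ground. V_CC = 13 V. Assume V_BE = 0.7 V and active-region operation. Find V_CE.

V_CE ≈ 5.8 V

Thevenize the base divider: V_Th = V_CC·R_2/(R_1+R_2) = 13×15/42 = 4.64 V, R_Th = R_1‖R_2 = 9.64 kΩ.
Base-emitter loop: V_Th = I_B·R_Th + V_BE + (β+1)I_B·R_E, so I_B = (4.64 − 0.7) / (9.64 + 51×2.2) = 0.0324 mA.
I_C = β·I_B = 50×0.0324 = 1.62 mA, and I_E = (β+1)I_B = 1.65 mA.
V_CE = V_CC − I_C·R_C − I_E·R_E = 13 − 1.62×2.2 − 1.65×2.2 = 5.81 V.
V_CE = 5.81 V > 0.2 V confirms active-region operation.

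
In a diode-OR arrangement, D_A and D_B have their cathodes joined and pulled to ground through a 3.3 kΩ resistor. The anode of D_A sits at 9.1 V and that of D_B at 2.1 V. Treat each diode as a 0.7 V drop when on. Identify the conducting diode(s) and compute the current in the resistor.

Assume both conduct. Then node N would need to be at both 9.1−0.7 = 8.4 V and 2.1−0.7 = 1.4 V, which is impossible.
Assume only D_A conducts: V_N = 9.1 − 0.7 = 8.4 V, so I_R = 8.4/3.3 = 2.55 mA.
Check D_B: its anode-to-cathode voltage is 2.1 − 8.4 = -6.3 V < 0.7 V, so it is off. The assumption is consistent.

Only D_A conducts; I_R ≈ 2.5 mA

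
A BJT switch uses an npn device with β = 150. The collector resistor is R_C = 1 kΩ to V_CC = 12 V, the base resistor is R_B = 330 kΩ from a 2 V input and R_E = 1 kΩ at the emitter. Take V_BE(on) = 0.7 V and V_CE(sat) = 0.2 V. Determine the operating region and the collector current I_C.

Assume active. Base-emitter loop: I_B = (V_BB − V_BE)/(R_B + (β+1)R_E) = (2 − 0.7)/(330 + 151×1) = 0.0027 mA.
I_C = β·I_B = 150×0.0027 = 0.405 mA.
V_CE = V_CC − I_C·R_C − I_E·R_E = 12 − 0.405×1 − 0.408×1 = 11.2 V > V_CE(sat), so the active-region assumption holds.

active; I_C ≈ 0.41 mA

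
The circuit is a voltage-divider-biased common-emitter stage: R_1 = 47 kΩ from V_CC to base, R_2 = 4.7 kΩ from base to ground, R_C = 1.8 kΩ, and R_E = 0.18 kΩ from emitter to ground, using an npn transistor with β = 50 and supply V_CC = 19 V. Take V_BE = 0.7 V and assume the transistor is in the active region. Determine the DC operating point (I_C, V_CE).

I_C ≈ 3.8 mA, V_CE ≈ 11 V

Thevenize the base divider: V_Th = V_CC·R_2/(R_1+R_2) = 19×4.7/51.7 = 1.73 V, R_Th = R_1‖R_2 = 4.27 kΩ.
Base-emitter loop: V_Th = I_B·R_Th + V_BE + (β+1)I_B·R_E, so I_B = (1.73 − 0.7) / (4.27 + 51×0.18) = 0.0764 mA.
I_C = β·I_B = 50×0.0764 = 3.82 mA, and I_E = (β+1)I_B = 3.89 mA.
V_CE = V_CC − I_C·R_C − I_E·R_E = 19 − 3.82×1.8 − 3.89×0.18 = 11.4 V.
V_CE = 11.4 V > 0.2 V confirms active-region operation.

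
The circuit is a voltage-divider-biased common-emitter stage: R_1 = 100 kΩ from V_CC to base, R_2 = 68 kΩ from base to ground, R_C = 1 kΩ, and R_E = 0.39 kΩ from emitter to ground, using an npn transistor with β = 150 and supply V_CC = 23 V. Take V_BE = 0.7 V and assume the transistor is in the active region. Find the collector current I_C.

Thevenize the base divider: V_Th = V_CC·R_2/(R_1+R_2) = 23×68/168 = 9.31 V, R_Th = R_1‖R_2 = 40.5 kΩ.
Base-emitter loop: V_Th = I_B·R_Th + V_BE + (β+1)I_B·R_E, so I_B = (9.31 − 0.7) / (40.5 + 151×0.39) = 0.0866 mA.
I_C = β·I_B = 150×0.0866 = 13 mA, and I_E = (β+1)I_B = 13.1 mA.
V_CE = V_CC − I_C·R_C − I_E·R_E = 23 − 13×1 − 13.1×0.39 = 4.9 V.
V_CE = 4.9 V > 0.2 V confirms active-region operation.

I_C ≈ 13 mA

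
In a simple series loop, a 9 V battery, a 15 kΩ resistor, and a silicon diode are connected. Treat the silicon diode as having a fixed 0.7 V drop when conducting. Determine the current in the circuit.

I ≈ 0.55 mA

KVL around the loop: 9 = V_D + I·R = 0.7 + I × 15 kΩ.
So I = (9 − 0.7) / 15 kΩ = 8.3 / 15 = 0.553 mA.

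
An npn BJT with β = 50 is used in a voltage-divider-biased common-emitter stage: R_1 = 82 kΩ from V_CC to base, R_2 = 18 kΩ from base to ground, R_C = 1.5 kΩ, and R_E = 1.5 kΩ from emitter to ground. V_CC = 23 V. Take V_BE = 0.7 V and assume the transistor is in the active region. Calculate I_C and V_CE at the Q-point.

Thevenize the base divider: V_Th = V_CC·R_2/(R_1+R_2) = 23×18/100 = 4.14 V, R_Th = R_1‖R_2 = 14.8 kΩ.
Base-emitter loop: V_Th = I_B·R_Th + V_BE + (β+1)I_B·R_E, so I_B = (4.14 − 0.7) / (14.8 + 51×1.5) = 0.0377 mA.
I_C = β·I_B = 50×0.0377 = 1.88 mA, and I_E = (β+1)I_B = 1.92 mA.
V_CE = V_CC − I_C·R_C − I_E·R_E = 23 − 1.88×1.5 − 1.92×1.5 = 17.3 V.
V_CE = 17.3 V > 0.2 V confirms active-region operation.

I_C ≈ 1.9 mA, V_CE ≈ 17 V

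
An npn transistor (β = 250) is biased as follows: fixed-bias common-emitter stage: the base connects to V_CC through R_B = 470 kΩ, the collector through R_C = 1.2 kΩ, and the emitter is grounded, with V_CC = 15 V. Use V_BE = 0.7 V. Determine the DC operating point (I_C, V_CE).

Base loop: V_CC = I_B·R_B + V_BE, so I_B = (15 − 0.7)/470 kΩ = 0.0304 mA.
In the active region I_C = β·I_B = 250 × 0.0304 = 7.61 mA.
Collector loop: V_CE = V_CC − I_C·R_C = 15 − 7.61×1.2 = 5.87 V.
Since V_CE = 5.87 V > V_CE(sat) ≈ 0.2 V, the transistor is in the active region as assumed.

I_C ≈ 7.6 mA, V_CE ≈ 5.9 V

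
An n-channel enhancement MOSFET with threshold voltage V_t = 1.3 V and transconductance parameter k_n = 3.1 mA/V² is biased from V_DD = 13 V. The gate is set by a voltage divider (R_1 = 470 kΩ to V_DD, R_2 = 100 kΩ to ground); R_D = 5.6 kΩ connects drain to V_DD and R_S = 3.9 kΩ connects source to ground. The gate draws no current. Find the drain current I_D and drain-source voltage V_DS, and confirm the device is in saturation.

V_G = V_DD·R_2/(R_1+R_2) = 13×100/570 = 2.28 V.
Assume saturation: I_D = (k_n/2)(V_GS − V_t)² with V_GS = V_G − I_D·R_S = 2.28 − 3.9·I_D.
Substituting gives 23.6·I_D² − 12.9·I_D + 1.49 = 0, with roots I_D = 0.167 or 0.378 mA.
The root I_D = 0.378 mA gives V_GS = 0.806 V ≤ V_t, so take I_D = 0.167 mA.
Then V_GS = 1.63 V and V_DS = V_DD − I_D(R_D+R_S) = 13 − 0.167×9.5 = 11.4 V.
Saturation requires V_DS ≥ V_GS − V_t = 0.328 V; 11.4 ≥ 0.328 ✓.

I_D ≈ 0.17 mA, V_DS ≈ 11 V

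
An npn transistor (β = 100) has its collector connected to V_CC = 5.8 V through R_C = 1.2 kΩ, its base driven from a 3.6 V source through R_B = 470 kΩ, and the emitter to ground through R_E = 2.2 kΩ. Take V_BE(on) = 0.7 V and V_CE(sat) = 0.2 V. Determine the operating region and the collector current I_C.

active; I_C ≈ 0.42 mA

Assume active. Base-emitter loop: I_B = (V_BB − V_BE)/(R_B + (β+1)R_E) = (3.6 − 0.7)/(470 + 101×2.2) = 0.00419 mA.
I_C = β·I_B = 100×0.00419 = 0.419 mA.
V_CE = V_CC − I_C·R_C − I_E·R_E = 5.8 − 0.419×1.2 − 0.423×2.2 = 4.37 V > V_CE(sat), so the active-region assumption holds.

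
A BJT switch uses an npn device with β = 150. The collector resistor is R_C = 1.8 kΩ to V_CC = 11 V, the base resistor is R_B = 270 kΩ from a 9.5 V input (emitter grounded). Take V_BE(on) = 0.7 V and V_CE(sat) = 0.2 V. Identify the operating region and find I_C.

active; I_C ≈ 4.9 mA

Assume active. Base-emitter loop: I_B = (V_BB − V_BE)/R_B = (9.5 − 0.7)/270 = 0.0326 mA.
I_C = β·I_B = 150×0.0326 = 4.89 mA.
V_CE = V_CC − I_C·R_C = 11 − 4.89×1.8 = 2.2 V > V_CE(sat), so the active-region assumption holds.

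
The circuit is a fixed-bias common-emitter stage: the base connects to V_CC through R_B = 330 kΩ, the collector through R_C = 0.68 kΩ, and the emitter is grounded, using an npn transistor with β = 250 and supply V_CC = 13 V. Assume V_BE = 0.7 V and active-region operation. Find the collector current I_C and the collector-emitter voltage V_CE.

Base loop: V_CC = I_B·R_B + V_BE, so I_B = (13 − 0.7)/330 kΩ = 0.0373 mA.
In the active region I_C = β·I_B = 250 × 0.0373 = 9.32 mA.
Collector loop: V_CE = V_CC − I_C·R_C = 13 − 9.32×0.68 = 6.66 V.
Since V_CE = 6.66 V > V_CE(sat) ≈ 0.2 V, the transistor is in the active region as assumed.

I_C ≈ 9.3 mA, V_CE ≈ 6.7 V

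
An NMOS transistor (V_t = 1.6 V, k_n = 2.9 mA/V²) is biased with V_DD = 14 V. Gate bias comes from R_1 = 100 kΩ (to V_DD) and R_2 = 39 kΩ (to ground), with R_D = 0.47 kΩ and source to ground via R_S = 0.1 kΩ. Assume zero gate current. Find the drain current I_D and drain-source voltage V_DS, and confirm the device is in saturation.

V_G = V_DD·R_2/(R_1+R_2) = 14×39/139 = 3.93 V.
Assume saturation: I_D = (k_n/2)(V_GS − V_t)² with V_GS = V_G − I_D·R_S = 3.93 − 0.1·I_D.
Substituting gives 0.0145·I_D² − 1.68·I_D + 7.86 = 0, with roots I_D = 4.9 or 111 mA.
The root I_D = 111 mA gives V_GS = -7.13 V ≤ V_t, so take I_D = 4.9 mA.
Then V_GS = 3.44 V and V_DS = V_DD − I_D(R_D+R_S) = 14 − 4.9×0.57 = 11.2 V.
Saturation requires V_DS ≥ V_GS − V_t = 1.84 V; 11.2 ≥ 1.84 ✓.

I_D ≈ 4.9 mA, V_DS ≈ 11 V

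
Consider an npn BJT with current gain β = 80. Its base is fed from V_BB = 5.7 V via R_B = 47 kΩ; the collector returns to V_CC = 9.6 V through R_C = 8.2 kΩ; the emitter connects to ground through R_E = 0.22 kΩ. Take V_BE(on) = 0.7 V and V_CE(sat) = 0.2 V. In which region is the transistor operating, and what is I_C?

Assume active: I_B = (5.7 − 0.7)/(47 + 81×0.22) = 0.0771 mA, I_C = β·I_B = 6.17 mA.
Then V_CE = 9.6 − 6.17×8.2 − 6.25×0.22 = -42.4 V < 0.2 V — the active assumption fails.
Re-solve with V_CE = 0.2 V. KCL at the emitter: V_E/R_E = (V_BB−0.7−V_E)/R_B + (V_CC−0.2−V_E)/R_C, giving V_E = 0.267 V.
I_C = (V_CC − 0.2 − V_E)/R_C = (9.4 − 0.267)/8.2 = 1.11 mA.
Check: I_B = (5 − 0.267)/47 = 0.101 mA, and β·I_B = 8.06 mA > I_C, confirming saturation.

saturation; I_C ≈ 1.1 mA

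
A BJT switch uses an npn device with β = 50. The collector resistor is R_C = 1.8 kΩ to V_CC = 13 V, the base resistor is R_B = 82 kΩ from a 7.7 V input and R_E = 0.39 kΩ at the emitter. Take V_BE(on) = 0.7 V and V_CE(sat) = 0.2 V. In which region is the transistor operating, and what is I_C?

Assume active. Base-emitter loop: I_B = (V_BB − V_BE)/(R_B + (β+1)R_E) = (7.7 − 0.7)/(82 + 51×0.39) = 0.0687 mA.
I_C = β·I_B = 50×0.0687 = 3.44 mA.
V_CE = V_CC − I_C·R_C − I_E·R_E = 13 − 3.44×1.8 − 3.5×0.39 = 5.45 V > V_CE(sat), so the active-region assumption holds.

active; I_C ≈ 3.4 mA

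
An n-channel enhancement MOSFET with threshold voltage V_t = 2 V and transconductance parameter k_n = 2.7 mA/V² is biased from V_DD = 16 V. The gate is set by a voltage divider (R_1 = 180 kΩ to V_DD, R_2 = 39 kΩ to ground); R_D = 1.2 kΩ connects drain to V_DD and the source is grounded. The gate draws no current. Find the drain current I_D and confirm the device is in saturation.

V_G = V_DD·R_2/(R_1+R_2) = 16×39/219 = 2.85 V. With the source grounded, V_GS = V_G = 2.85 V.
Assume saturation: I_D = (k_n/2)(V_GS − V_t)² = (2.7/2)×(2.85 − 2)² = 1.35×0.849² = 0.974 mA.
V_DS = V_DD − I_D·R_D = 16 − 0.974×1.2 = 14.8 V.
Saturation requires V_DS ≥ V_GS − V_t = 0.849 V; 14.8 ≥ 0.849 ✓.

I_D ≈ 0.97 mA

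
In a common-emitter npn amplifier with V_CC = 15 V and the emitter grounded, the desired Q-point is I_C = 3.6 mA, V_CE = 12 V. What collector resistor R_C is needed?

R_C ≈ 0.83 kΩ

Collector loop: V_CC = I_C·R_C + V_CE.
R_C = (V_CC − V_CE)/I_C = (15 − 12)/3.6 = 0.833 kΩ.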